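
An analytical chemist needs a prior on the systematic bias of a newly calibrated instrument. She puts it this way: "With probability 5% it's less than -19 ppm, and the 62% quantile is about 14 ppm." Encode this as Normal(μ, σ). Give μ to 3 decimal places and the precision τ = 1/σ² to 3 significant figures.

μ = 8.831, τ = 0.00349

The p-quantile of Normal(μ,σ) is μ + z_p·σ, with z_{0.05} = -1.645 and z_{0.62} = 0.3055.
Eliminate σ: μ = (z₂·x₁ − z₁·x₂)/(z₂ − z₁) = (0.3055·-19 − (-1.645)·14)/1.95 = 8.831.
Then σ = (x₂ − x₁)/(z₂ − z₁) = (14 − -19)/1.95 = 16.920.
Precision τ = 1/σ² = 1/16.92² = 0.00349.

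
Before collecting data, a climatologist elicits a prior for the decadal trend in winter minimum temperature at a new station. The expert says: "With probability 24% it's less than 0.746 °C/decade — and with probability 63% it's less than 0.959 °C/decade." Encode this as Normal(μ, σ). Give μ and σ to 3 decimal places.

μ = 0.891, σ = 0.205

For Normal(μ,σ), the p-quantile is μ + z_p·σ. Here z_{0.24} = -0.7063, z_{0.63} = 0.3319.
So 0.746 = μ − 0.7063σ and 0.959 = μ + 0.3319σ.
Subtracting: σ = (0.959 − 0.746)/(0.3319 − (-0.7063)) = 0.205.
Then μ = 0.746 − (-0.7063)·0.205 = 0.891.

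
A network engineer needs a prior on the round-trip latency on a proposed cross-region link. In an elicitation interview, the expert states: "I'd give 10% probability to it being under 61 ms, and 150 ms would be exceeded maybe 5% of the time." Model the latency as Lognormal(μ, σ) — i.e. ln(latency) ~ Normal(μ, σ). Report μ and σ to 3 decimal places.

If T ~ Lognormal(μ,σ) then ln T ~ Normal(μ,σ), so the p-quantile of ln T is μ + z_p·σ.
ln(61) = 4.111 and ln(150) = 5.011; z_{0.1} = -1.282, z_{0.95} = 1.645.
σ = (5.011 − 4.111)/(1.645 − (-1.282)) = 0.307.
μ = 4.111 − (-1.282)·0.307 = 4.505.

μ ≈ 4.505, σ ≈ 0.307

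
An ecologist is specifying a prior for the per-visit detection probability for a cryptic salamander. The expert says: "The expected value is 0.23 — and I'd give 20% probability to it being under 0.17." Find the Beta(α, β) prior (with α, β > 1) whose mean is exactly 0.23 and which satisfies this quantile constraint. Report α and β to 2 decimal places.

α ≈ 8.30, β ≈ 27.77

With mean 0.23 fixed, write α = 0.23s, β = 0.77s where s = α+β.
Need P(θ < 0.17) = 0.2 under Beta(0.23s, 0.77s). Normal approximation: (q−m)/√(m(1−m)/s) ≈ z_{0.2} = -0.842, so s ≈ 0.23·0.77·(-0.842)²/(0.17−0.23)² = 34.8.
At s = 34.8: P(θ<0.17) ≈ 0.205. Adjusting to match 0.2 gives s ≈ 36.07.
So α = 0.23·36.07 ≈ 8.30, β = 0.77·36.07 ≈ 27.77.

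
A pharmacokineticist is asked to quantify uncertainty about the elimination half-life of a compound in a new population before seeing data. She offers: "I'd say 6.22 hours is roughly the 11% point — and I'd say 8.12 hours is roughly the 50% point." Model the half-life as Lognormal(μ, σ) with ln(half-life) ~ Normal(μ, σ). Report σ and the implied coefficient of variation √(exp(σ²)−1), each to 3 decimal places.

If T ~ Lognormal(μ,σ) then ln T ~ Normal(μ,σ), so the p-quantile of ln T is μ + z_p·σ.
ln(6.22) = 1.828 and ln(8.12) = 2.094; z_{0.11} = -1.227, z_{0.5} = 0.
σ = (2.094 − 1.828)/(0 − (-1.227)) = 0.217.
μ = 1.828 − (-1.227)·0.217 = 2.094.
CV = √(exp(σ²)−1) = √(exp(0.0472)−1) = 0.220.

σ ≈ 0.217, CV ≈ 0.220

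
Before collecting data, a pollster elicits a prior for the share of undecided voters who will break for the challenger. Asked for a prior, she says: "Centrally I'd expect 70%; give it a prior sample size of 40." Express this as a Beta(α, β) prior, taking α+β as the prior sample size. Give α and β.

α = 28, β = 12

Under the effective-sample-size interpretation, Beta(α, β) has prior mean α/(α+β) and prior sample size α+β.
So α+β = 40 and α/(α+β) = 0.7, giving α = 0.7·40 = 28 and β = 40 − 28 = 12.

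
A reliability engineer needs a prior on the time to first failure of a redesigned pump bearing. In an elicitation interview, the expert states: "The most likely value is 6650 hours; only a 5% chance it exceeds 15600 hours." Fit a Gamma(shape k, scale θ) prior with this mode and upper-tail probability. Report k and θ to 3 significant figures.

k ≈ 4.76, θ ≈ 1770

Gamma(k,θ) with k>1 has mode (k−1)θ, so θ = 6650/(k−1).
Need P(X < 15600) = 0.95 with θ tied to k this way. Start at k = 2, θ = 6650: P(X<15600) ≈ 0.680.
Too low — raise k to concentrate. Iterating converges to k ≈ 4.76.
Then θ = 6650/(4.76−1) ≈ 1770.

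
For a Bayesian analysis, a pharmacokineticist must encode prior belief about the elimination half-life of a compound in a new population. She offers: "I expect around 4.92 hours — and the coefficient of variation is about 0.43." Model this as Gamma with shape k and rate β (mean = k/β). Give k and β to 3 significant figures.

k ≈ 5.41, β ≈ 1.1

For Gamma(k, rate β): mean = k/β, variance = k/β², so CV = 1/√k.
CV = 0.43, hence k = 1/CV² = 5.41.
Then β = k/mean = 5.41/4.92 = 1.1.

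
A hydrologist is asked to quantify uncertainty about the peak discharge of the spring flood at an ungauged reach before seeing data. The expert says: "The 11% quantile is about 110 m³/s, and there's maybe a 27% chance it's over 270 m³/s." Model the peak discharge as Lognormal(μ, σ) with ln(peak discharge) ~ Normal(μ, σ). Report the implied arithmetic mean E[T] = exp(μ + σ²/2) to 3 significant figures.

E[T] ≈ 226 m³/s

If T ~ Lognormal(μ,σ) then ln T ~ Normal(μ,σ), so the p-quantile of ln T is μ + z_p·σ.
ln(110) = 4.7 and ln(270) = 5.598; z_{0.11} = -1.227, z_{0.73} = 0.6128.
σ = (5.598 − 4.7)/(0.6128 − (-1.227)) = 0.488.
μ = 4.7 − (-1.227)·0.488 = 5.299.
E[T] = exp(μ + σ²/2) = exp(5.299 + 0.1192) = 226 m³/s.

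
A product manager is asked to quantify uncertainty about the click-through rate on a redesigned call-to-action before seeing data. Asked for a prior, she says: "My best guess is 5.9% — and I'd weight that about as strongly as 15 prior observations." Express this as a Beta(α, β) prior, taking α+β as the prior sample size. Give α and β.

α = 0.885, β = 14.115

Under the effective-sample-size interpretation, Beta(α, β) has prior mean α/(α+β) and prior sample size α+β.
So α+β = 15 and α/(α+β) = 0.059, giving α = 0.059·15 = 0.885 and β = 15 − 0.885 = 14.115.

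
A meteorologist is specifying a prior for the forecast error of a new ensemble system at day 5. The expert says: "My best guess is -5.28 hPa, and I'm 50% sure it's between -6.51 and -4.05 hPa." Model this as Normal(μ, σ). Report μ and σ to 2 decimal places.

μ = -5.28, σ = 1.82

A symmetric 50% interval runs μ ± z·σ with z = 0.6745.
Half-width = 1.23, so σ = 1.23/0.6745 = 1.82.
μ is the stated best guess, -5.28.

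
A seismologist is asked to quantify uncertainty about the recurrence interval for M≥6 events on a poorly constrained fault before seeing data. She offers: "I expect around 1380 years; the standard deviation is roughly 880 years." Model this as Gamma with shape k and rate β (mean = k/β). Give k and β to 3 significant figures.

k ≈ 2.46, β ≈ 0.00178

For Gamma(k, rate β): mean = k/β, variance = k/β², so CV = 1/√k.
CV = SD/mean = 880/1380 = 0.6377, hence k = 1/CV² = 2.46.
Then β = k/mean = 2.46/1380 = 0.00178.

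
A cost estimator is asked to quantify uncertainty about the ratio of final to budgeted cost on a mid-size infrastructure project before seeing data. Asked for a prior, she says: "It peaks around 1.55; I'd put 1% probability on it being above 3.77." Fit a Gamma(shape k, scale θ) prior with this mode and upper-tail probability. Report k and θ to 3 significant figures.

k ≈ 6.98, θ ≈ 0.259

Gamma(k,θ) with k>1 has mode (k−1)θ, so θ = 1.55/(k−1).
Need P(X < 3.77) = 0.99 with θ tied to k this way. Start at k = 2, θ = 1.55: P(X<3.77) ≈ 0.699.
Too low — raise k to concentrate. Iterating converges to k ≈ 6.98.
Then θ = 1.55/(6.98−1) ≈ 0.259.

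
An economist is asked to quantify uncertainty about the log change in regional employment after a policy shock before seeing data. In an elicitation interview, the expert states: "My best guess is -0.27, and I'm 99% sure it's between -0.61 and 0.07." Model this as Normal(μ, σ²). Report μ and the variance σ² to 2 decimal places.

μ = -0.27, σ² = 0.02

A symmetric 99% interval runs μ ± z·σ with z = 2.576.
Half-width = 0.34, so σ = 0.34/2.576 = 0.132 and σ² = 0.02.
μ is the stated best guess, -0.27.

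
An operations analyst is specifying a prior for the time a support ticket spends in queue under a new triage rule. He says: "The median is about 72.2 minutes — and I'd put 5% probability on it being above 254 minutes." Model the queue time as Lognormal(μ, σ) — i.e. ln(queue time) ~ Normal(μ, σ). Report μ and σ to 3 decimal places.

μ ≈ 4.279, σ ≈ 0.765

If T ~ Lognormal(μ,σ) then ln T ~ Normal(μ,σ), so the p-quantile of ln T is μ + z_p·σ.
ln(72.2) = 4.279 and ln(254) = 5.537; z_{0.5} = 0, z_{0.95} = 1.645.
σ = (5.537 − 4.279)/(1.645 − (0)) = 0.765.
μ = 4.279 − (0)·0.765 = 4.279.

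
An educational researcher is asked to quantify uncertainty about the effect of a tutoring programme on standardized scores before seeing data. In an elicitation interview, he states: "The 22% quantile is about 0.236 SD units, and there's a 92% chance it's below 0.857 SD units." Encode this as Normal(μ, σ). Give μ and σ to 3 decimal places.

For Normal(μ,σ), the p-quantile is μ + z_p·σ. Here z_{0.22} = -0.7722, z_{0.92} = 1.405.
So 0.236 = μ − 0.7722σ and 0.857 = μ + 1.405σ.
Subtracting: σ = (0.857 − 0.236)/(1.405 − (-0.7722)) = 0.285.
Then μ = 0.236 − (-0.7722)·0.285 = 0.456.

μ = 0.456, σ = 0.285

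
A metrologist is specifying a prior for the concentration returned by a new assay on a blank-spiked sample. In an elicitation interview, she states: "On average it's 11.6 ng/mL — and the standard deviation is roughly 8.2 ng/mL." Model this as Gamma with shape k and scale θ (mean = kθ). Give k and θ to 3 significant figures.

For Gamma(k, scale θ): mean = kθ, variance = kθ², so CV = 1/√k.
CV = SD/mean = 8.2/11.6 = 0.7069, hence k = 1/CV² = 2.
Then θ = mean/k = 11.6/2 = 5.8.

k ≈ 2, θ ≈ 5.8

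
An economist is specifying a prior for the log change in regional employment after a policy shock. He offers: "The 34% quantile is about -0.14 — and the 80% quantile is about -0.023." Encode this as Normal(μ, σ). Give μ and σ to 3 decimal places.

For Normal(μ,σ), the p-quantile is μ + z_p·σ. Here z_{0.34} = -0.4125, z_{0.8} = 0.8416.
So -0.14 = μ − 0.4125σ and -0.023 = μ + 0.8416σ.
Subtracting: σ = (-0.023 − -0.14)/(0.8416 − (-0.4125)) = 0.093.
Then μ = -0.14 − (-0.4125)·0.093 = -0.102.

μ = -0.102, σ = 0.093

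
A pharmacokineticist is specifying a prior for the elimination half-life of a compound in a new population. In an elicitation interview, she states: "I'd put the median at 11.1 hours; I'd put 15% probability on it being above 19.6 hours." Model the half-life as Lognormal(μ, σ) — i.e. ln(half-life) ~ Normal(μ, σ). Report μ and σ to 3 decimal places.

If T ~ Lognormal(μ,σ) then ln T ~ Normal(μ,σ), so the p-quantile of ln T is μ + z_p·σ.
ln(11.1) = 2.407 and ln(19.6) = 2.976; z_{0.5} = 0, z_{0.85} = 1.036.
σ = (2.976 − 2.407)/(1.036 − (0)) = 0.549.
μ = 2.407 − (0)·0.549 = 2.407.

μ ≈ 2.407, σ ≈ 0.549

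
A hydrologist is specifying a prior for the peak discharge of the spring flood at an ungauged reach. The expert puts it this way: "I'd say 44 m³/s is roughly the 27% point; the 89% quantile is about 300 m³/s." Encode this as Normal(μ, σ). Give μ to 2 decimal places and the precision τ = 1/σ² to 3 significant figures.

μ = 129.29, τ = 5.16e-05

For Normal(μ,σ), the p-quantile is μ + z_p·σ. Here z_{0.27} = -0.6128, z_{0.89} = 1.227.
So 44 = μ − 0.6128σ and 300 = μ + 1.227σ.
Subtracting: σ = (300 − 44)/(1.227 − (-0.6128)) = 139.18.
Then μ = 44 − (-0.6128)·139.18 = 129.29.
Precision τ = 1/σ² = 1/139.2² = 5.16e-05.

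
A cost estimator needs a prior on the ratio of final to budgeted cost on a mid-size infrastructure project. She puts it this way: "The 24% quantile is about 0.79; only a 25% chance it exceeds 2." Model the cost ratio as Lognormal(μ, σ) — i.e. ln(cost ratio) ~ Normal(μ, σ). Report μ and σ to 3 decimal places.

μ ≈ 0.239, σ ≈ 0.673

If T ~ Lognormal(μ,σ) then ln T ~ Normal(μ,σ), so the p-quantile of ln T is μ + z_p·σ.
ln(0.79) = -0.2357 and ln(2) = 0.6931; z_{0.24} = -0.7063, z_{0.75} = 0.6745.
σ = (0.6931 − -0.2357)/(0.6745 − (-0.7063)) = 0.673.
μ = -0.2357 − (-0.7063)·0.673 = 0.239.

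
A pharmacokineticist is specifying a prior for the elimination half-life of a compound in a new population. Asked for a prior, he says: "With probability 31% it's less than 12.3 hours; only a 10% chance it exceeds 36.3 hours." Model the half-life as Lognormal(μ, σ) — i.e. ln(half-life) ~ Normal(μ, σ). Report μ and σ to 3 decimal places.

μ ≈ 2.812, σ ≈ 0.609

If T ~ Lognormal(μ,σ) then ln T ~ Normal(μ,σ), so the p-quantile of ln T is μ + z_p·σ.
ln(12.3) = 2.51 and ln(36.3) = 3.592; z_{0.31} = -0.4959, z_{0.9} = 1.282.
σ = (3.592 − 2.51)/(1.282 − (-0.4959)) = 0.609.
μ = 2.51 − (-0.4959)·0.609 = 2.812.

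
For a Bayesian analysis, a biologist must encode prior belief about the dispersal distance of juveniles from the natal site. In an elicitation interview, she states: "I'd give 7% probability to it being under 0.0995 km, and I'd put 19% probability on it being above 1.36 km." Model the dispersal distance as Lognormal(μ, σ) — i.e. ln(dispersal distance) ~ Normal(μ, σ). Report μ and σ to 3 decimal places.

If T ~ Lognormal(μ,σ) then ln T ~ Normal(μ,σ), so the p-quantile of ln T is μ + z_p·σ.
ln(0.0995) = -2.308 and ln(1.36) = 0.3075; z_{0.07} = -1.476, z_{0.81} = 0.8779.
σ = (0.3075 − -2.308)/(0.8779 − (-1.476)) = 1.111.
μ = -2.308 − (-1.476)·1.111 = -0.668.

μ ≈ -0.668, σ ≈ 1.111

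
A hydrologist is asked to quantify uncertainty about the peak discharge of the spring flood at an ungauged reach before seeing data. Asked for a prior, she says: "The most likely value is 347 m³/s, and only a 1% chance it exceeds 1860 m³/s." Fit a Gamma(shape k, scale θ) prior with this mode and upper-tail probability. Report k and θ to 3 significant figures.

k ≈ 2.36, θ ≈ 255

Gamma(k,θ) with k>1 has mode (k−1)θ, so θ = 347/(k−1).
Need P(X < 1860) = 0.99 with θ tied to k this way. Start at k = 2, θ = 347: P(X<1860) ≈ 0.970.
Too low — raise k to concentrate. Iterating converges to k ≈ 2.36.
Then θ = 347/(2.36−1) ≈ 255.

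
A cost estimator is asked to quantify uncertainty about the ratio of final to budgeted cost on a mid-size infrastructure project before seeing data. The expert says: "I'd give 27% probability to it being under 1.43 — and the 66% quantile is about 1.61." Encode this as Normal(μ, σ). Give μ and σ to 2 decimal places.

μ = 1.54, σ = 0.18

For Normal(μ,σ), the p-quantile is μ + z_p·σ. Here z_{0.27} = -0.6128, z_{0.66} = 0.4125.
So 1.43 = μ − 0.6128σ and 1.61 = μ + 0.4125σ.
Subtracting: σ = (1.61 − 1.43)/(0.4125 − (-0.6128)) = 0.18.
Then μ = 1.43 − (-0.6128)·0.18 = 1.54.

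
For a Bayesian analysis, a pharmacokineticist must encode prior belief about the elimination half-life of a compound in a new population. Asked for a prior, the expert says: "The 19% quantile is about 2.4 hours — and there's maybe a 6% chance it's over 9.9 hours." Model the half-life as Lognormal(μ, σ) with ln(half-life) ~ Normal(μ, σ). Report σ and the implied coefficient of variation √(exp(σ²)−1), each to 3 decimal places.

If T ~ Lognormal(μ,σ) then ln T ~ Normal(μ,σ), so the p-quantile of ln T is μ + z_p·σ.
ln(2.4) = 0.8755 and ln(9.9) = 2.293; z_{0.19} = -0.8779, z_{0.94} = 1.555.
σ = (2.293 − 0.8755)/(1.555 − (-0.8779)) = 0.583.
μ = 0.8755 − (-0.8779)·0.583 = 1.387.
CV = √(exp(σ²)−1) = √(exp(0.3393)−1) = 0.636.

σ ≈ 0.583, CV ≈ 0.636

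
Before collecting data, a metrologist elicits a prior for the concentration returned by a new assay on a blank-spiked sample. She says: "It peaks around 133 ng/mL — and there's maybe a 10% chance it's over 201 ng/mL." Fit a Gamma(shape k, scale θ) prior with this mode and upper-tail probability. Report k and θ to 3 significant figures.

k ≈ 11.9, θ ≈ 12.2

Gamma(k,θ) with k>1 has mode (k−1)θ, so θ = 133/(k−1).
Need P(X < 201) = 0.9 with θ tied to k this way. Start at k = 2, θ = 133: P(X<201) ≈ 0.446.
Too low — raise k to concentrate. Iterating converges to k ≈ 11.9.
Then θ = 133/(11.9−1) ≈ 12.2.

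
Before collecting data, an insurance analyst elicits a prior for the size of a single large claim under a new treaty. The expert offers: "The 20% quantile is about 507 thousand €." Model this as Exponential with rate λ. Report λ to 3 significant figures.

P(T < 507.0) = 1 − e^(−λ·507.0) = 0.2, so λ = −ln(1−0.2)/507.0 = −ln(0.8)/507.0 = 0.00044.

λ ≈ 0.00044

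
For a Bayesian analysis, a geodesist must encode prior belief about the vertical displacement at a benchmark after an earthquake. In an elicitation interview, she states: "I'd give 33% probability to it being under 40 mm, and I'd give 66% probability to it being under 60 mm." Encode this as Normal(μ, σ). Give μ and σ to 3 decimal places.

μ = 50.322, σ = 23.464

The p-quantile of Normal(μ,σ) is μ + z_p·σ, with z_{0.33} = -0.4399 and z_{0.66} = 0.4125.
Eliminate σ: μ = (z₂·x₁ − z₁·x₂)/(z₂ − z₁) = (0.4125·40 − (-0.4399)·60)/0.8524 = 50.322.
Then σ = (x₂ − x₁)/(z₂ − z₁) = (60 − 40)/0.8524 = 23.464.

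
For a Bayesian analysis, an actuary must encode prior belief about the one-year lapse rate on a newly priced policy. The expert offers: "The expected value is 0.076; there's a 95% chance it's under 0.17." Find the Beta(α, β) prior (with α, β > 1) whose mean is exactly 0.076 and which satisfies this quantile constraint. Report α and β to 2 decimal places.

With mean 0.076 fixed, write α = 0.076s, β = 0.924s where s = α+β.
Need P(θ < 0.17) = 0.95 under Beta(0.076s, 0.924s). Normal approximation: (q−m)/√(m(1−m)/s) ≈ z_{0.95} = 1.64, so s ≈ 0.076·0.924·(1.64)²/(0.17−0.076)² = 21.5.
At s = 21.5: P(θ<0.17) ≈ 0.931. Adjusting to match 0.95 gives s ≈ 28.47.
So α = 0.076·28.47 ≈ 2.16, β = 0.924·28.47 ≈ 26.30.

α ≈ 2.16, β ≈ 26.30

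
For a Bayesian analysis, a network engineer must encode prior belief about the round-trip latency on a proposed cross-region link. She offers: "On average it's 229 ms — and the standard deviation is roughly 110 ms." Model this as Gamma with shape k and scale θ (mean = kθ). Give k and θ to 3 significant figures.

k ≈ 4.33, θ ≈ 52.8

For Gamma(k, scale θ): mean = kθ, variance = kθ², so CV = 1/√k.
CV = SD/mean = 110/229 = 0.4803, hence k = 1/CV² = 4.33.
Then θ = mean/k = 229/4.33 = 52.8.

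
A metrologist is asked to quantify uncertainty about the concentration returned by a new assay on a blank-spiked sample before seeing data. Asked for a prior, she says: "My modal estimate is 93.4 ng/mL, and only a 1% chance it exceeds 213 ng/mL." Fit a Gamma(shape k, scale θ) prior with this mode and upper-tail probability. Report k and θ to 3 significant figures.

k ≈ 8.04, θ ≈ 13.3

Gamma(k,θ) with k>1 has mode (k−1)θ, so θ = 93.4/(k−1).
Need P(X < 213) = 0.99 with θ tied to k this way. Start at k = 2, θ = 93.4: P(X<213) ≈ 0.665.
Too low — raise k to concentrate. Iterating converges to k ≈ 8.04.
Then θ = 93.4/(8.04−1) ≈ 13.3.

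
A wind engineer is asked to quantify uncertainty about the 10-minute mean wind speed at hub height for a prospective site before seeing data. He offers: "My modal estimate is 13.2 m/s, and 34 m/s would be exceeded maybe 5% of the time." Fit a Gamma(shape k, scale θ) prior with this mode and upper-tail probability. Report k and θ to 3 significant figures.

k ≈ 4.02, θ ≈ 4.37

Gamma(k,θ) with k>1 has mode (k−1)θ, so θ = 13.2/(k−1).
Need P(X < 34) = 0.95 with θ tied to k this way. Start at k = 2, θ = 13.2: P(X<34) ≈ 0.728.
Too low — raise k to concentrate. Iterating converges to k ≈ 4.02.
Then θ = 13.2/(4.02−1) ≈ 4.37.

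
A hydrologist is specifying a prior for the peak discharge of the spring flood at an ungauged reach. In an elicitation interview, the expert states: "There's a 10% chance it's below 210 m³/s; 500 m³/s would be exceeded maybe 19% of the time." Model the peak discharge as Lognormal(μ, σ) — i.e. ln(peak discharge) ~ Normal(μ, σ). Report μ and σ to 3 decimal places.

If T ~ Lognormal(μ,σ) then ln T ~ Normal(μ,σ), so the p-quantile of ln T is μ + z_p·σ.
ln(210) = 5.347 and ln(500) = 6.215; z_{0.1} = -1.282, z_{0.81} = 0.8779.
σ = (6.215 − 5.347)/(0.8779 − (-1.282)) = 0.402.
μ = 5.347 − (-1.282)·0.402 = 5.862.

μ ≈ 5.862, σ ≈ 0.402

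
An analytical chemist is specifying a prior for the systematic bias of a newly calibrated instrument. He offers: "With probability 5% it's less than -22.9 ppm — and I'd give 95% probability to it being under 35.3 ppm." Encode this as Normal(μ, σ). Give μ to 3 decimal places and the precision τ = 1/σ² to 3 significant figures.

μ = 6.200, τ = 0.00319

The p-quantile of Normal(μ,σ) is μ + z_p·σ, with z_{0.05} = -1.645 and z_{0.95} = 1.645.
Eliminate σ: μ = (z₂·x₁ − z₁·x₂)/(z₂ − z₁) = (1.645·-22.9 − (-1.645)·35.3)/3.29 = 6.200.
Then σ = (x₂ − x₁)/(z₂ − z₁) = (35.3 − -22.9)/3.29 = 17.692.
Precision τ = 1/σ² = 1/17.69² = 0.00319.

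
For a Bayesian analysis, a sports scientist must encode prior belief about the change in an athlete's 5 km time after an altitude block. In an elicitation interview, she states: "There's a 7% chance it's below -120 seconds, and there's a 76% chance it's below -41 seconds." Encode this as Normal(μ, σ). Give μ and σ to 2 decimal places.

μ = -66.57, σ = 36.20

The p-quantile of Normal(μ,σ) is μ + z_p·σ, with z_{0.07} = -1.476 and z_{0.76} = 0.7063.
Eliminate σ: μ = (z₂·x₁ − z₁·x₂)/(z₂ − z₁) = (0.7063·-120 − (-1.476)·-41)/2.182 = -66.57.
Then σ = (x₂ − x₁)/(z₂ − z₁) = (-41 − -120)/2.182 = 36.20.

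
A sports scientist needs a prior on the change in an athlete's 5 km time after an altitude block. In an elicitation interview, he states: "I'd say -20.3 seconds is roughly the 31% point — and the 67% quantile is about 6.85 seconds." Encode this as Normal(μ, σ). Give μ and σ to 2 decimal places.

For Normal(μ,σ), the p-quantile is μ + z_p·σ. Here z_{0.31} = -0.4959, z_{0.67} = 0.4399.
So -20.3 = μ − 0.4959σ and 6.85 = μ + 0.4399σ.
Subtracting: σ = (6.85 − -20.3)/(0.4399 − (-0.4959)) = 29.01.
Then μ = -20.3 − (-0.4959)·29.01 = -5.91.

μ = -5.91, σ = 29.01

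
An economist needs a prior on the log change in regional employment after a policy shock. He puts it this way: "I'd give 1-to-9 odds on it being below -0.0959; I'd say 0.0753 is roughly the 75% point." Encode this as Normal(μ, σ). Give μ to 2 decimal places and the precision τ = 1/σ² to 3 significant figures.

The p-quantile of Normal(μ,σ) is μ + z_p·σ, with z_{0.1} = -1.282 and z_{0.75} = 0.6745.
Eliminate σ: μ = (z₂·x₁ − z₁·x₂)/(z₂ − z₁) = (0.6745·-0.0959 − (-1.282)·0.0753)/1.956 = 0.02.
Then σ = (x₂ − x₁)/(z₂ − z₁) = (0.0753 − -0.0959)/1.956 = 0.09.
Precision τ = 1/σ² = 1/0.08752² = 131.

μ = 0.02, τ = 131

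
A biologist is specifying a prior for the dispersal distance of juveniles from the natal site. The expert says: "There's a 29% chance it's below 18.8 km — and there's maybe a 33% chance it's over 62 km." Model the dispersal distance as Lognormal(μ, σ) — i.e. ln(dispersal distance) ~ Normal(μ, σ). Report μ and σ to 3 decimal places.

If T ~ Lognormal(μ,σ) then ln T ~ Normal(μ,σ), so the p-quantile of ln T is μ + z_p·σ.
ln(18.8) = 2.934 and ln(62) = 4.127; z_{0.29} = -0.5534, z_{0.67} = 0.4399.
σ = (4.127 − 2.934)/(0.4399 − (-0.5534)) = 1.201.
μ = 2.934 − (-0.5534)·1.201 = 3.599.

μ ≈ 3.599, σ ≈ 1.201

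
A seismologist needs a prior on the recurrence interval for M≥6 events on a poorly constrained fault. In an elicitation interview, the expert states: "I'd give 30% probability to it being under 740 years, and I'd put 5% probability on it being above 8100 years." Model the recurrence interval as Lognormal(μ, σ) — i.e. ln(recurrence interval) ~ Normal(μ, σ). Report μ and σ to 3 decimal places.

μ ≈ 7.185, σ ≈ 1.103

If T ~ Lognormal(μ,σ) then ln T ~ Normal(μ,σ), so the p-quantile of ln T is μ + z_p·σ.
ln(740) = 6.607 and ln(8100) = 9; z_{0.3} = -0.5244, z_{0.95} = 1.645.
σ = (9 − 6.607)/(1.645 − (-0.5244)) = 1.103.
μ = 6.607 − (-0.5244)·1.103 = 7.185.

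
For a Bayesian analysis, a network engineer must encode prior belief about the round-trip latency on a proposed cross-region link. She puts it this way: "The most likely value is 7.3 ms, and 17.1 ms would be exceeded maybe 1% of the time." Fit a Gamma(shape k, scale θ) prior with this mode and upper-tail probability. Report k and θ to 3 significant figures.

k ≈ 7.57, θ ≈ 1.11

Gamma(k,θ) with k>1 has mode (k−1)θ, so θ = 7.3/(k−1).
Need P(X < 17.1) = 0.99 with θ tied to k this way. Start at k = 2, θ = 7.3: P(X<17.1) ≈ 0.679.
Too low — raise k to concentrate. Iterating converges to k ≈ 7.57.
Then θ = 7.3/(7.57−1) ≈ 1.11.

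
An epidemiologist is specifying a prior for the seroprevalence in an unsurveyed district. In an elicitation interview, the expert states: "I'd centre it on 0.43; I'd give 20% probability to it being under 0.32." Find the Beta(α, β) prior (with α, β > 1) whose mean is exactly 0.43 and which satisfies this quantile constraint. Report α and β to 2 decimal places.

α ≈ 6.31, β ≈ 8.36

With mean 0.43 fixed, write α = 0.43s, β = 0.57s where s = α+β.
Need P(θ < 0.32) = 0.2 under Beta(0.43s, 0.57s). Normal approximation: (q−m)/√(m(1−m)/s) ≈ z_{0.2} = -0.842, so s ≈ 0.43·0.57·(-0.842)²/(0.32−0.43)² = 14.3.
At s = 14.3: P(θ<0.32) ≈ 0.203. Adjusting to match 0.2 gives s ≈ 14.67.
So α = 0.43·14.67 ≈ 6.31, β = 0.57·14.67 ≈ 8.36.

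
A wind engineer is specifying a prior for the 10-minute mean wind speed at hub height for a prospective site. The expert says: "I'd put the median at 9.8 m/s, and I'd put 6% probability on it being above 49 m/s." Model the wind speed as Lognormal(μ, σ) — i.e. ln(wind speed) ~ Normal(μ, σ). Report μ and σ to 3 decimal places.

μ ≈ 2.282, σ ≈ 1.035

If T ~ Lognormal(μ,σ) then ln T ~ Normal(μ,σ), so the p-quantile of ln T is μ + z_p·σ.
ln(9.8) = 2.282 and ln(49) = 3.892; z_{0.5} = 0, z_{0.94} = 1.555.
σ = (3.892 − 2.282)/(1.555 − (0)) = 1.035.
μ = 2.282 − (0)·1.035 = 2.282.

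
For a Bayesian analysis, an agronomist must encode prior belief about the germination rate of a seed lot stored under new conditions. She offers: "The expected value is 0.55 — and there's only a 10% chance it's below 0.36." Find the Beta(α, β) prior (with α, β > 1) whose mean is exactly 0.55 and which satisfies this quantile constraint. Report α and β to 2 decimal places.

α ≈ 6.13, β ≈ 5.02

With mean 0.55 fixed, write α = 0.55s, β = 0.45s where s = α+β.
Need P(θ < 0.36) = 0.1 under Beta(0.55s, 0.45s). Normal approximation: (q−m)/√(m(1−m)/s) ≈ z_{0.1} = -1.28, so s ≈ 0.55·0.45·(-1.28)²/(0.36−0.55)² = 11.3.
At s = 11.3: P(θ<0.36) ≈ 0.099. Adjusting to match 0.1 gives s ≈ 11.15.
So α = 0.55·11.15 ≈ 6.13, β = 0.45·11.15 ≈ 5.02.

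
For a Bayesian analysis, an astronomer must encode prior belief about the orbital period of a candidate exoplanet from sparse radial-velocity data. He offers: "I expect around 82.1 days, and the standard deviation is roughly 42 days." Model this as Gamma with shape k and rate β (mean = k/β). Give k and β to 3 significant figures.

k ≈ 3.82, β ≈ 0.0465

For Gamma(k, rate β): mean = k/β, variance = k/β², so CV = 1/√k.
CV = SD/mean = 42/82.1 = 0.5116, hence k = 1/CV² = 3.82.
Then β = k/mean = 3.82/82.1 = 0.0465.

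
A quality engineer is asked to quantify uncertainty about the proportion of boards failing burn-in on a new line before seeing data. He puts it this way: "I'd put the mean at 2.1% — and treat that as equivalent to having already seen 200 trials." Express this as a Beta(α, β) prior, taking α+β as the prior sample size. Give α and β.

α = 4.2, β = 195.8

Under the effective-sample-size interpretation, Beta(α, β) has prior mean α/(α+β) and prior sample size α+β.
So α+β = 200 and α/(α+β) = 0.021, giving α = 0.021·200 = 4.2 and β = 200 − 4.2 = 195.8.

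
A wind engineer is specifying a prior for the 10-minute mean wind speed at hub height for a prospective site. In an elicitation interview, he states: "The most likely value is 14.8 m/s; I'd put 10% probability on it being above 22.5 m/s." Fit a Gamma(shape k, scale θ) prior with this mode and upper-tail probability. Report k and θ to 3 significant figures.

Gamma(k,θ) with k>1 has mode (k−1)θ, so θ = 14.8/(k−1).
Need P(X < 22.5) = 0.9 with θ tied to k this way. Start at k = 2, θ = 14.8: P(X<22.5) ≈ 0.449.
Too low — raise k to concentrate. Iterating converges to k ≈ 11.6.
Then θ = 14.8/(11.6−1) ≈ 1.39.

k ≈ 11.6, θ ≈ 1.39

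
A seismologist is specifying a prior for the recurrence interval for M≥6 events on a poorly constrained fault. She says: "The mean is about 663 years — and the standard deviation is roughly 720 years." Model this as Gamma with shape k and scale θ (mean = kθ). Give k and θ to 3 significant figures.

For Gamma(k, scale θ): mean = kθ, variance = kθ², so CV = 1/√k.
CV = SD/mean = 720/663 = 1.086, hence k = 1/CV² = 0.848.
Then θ = mean/k = 663/0.848 = 782.

k ≈ 0.848, θ ≈ 782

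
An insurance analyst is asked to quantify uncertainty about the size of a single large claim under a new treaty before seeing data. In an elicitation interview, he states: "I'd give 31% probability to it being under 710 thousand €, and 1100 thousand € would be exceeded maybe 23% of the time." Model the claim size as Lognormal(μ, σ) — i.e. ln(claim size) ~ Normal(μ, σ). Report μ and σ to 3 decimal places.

If T ~ Lognormal(μ,σ) then ln T ~ Normal(μ,σ), so the p-quantile of ln T is μ + z_p·σ.
ln(710) = 6.565 and ln(1100) = 7.003; z_{0.31} = -0.4959, z_{0.77} = 0.7388.
σ = (7.003 − 6.565)/(0.7388 − (-0.4959)) = 0.355.
μ = 6.565 − (-0.4959)·0.355 = 6.741.

μ ≈ 6.741, σ ≈ 0.355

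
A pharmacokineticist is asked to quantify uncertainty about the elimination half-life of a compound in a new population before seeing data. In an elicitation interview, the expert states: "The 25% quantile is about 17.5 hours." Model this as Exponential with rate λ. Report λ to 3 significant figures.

P(T < 17.5) = 1 − e^(−λ·17.5) = 0.25, so λ = −ln(1−0.25)/17.5 = −ln(0.75)/17.5 = 0.0164.

λ ≈ 0.0164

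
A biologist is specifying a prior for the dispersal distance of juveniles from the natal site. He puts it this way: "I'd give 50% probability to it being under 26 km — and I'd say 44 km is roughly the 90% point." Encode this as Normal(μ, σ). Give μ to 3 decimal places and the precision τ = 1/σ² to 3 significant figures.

For Normal(μ,σ), the p-quantile is μ + z_p·σ. Here z_{0.5} = 0, z_{0.9} = 1.282.
So 26 = μ + 0σ and 44 = μ + 1.282σ.
Subtracting: σ = (44 − 26)/(1.282 − (0)) = 14.045.
Then μ = 26 − (0)·14.045 = 26.000.
Precision τ = 1/σ² = 1/14.05² = 0.00507.

μ = 26.000, τ = 0.00507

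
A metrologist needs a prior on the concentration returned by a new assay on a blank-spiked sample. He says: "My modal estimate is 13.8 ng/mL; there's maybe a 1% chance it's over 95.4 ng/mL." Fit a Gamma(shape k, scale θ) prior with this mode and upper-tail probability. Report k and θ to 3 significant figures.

k ≈ 1.95, θ ≈ 14.6

Gamma(k,θ) with k>1 has mode (k−1)θ, so θ = 13.8/(k−1).
Need P(X < 95.4) = 0.99 with θ tied to k this way. Start at k = 2, θ = 13.8: P(X<95.4) ≈ 0.992.
Too high — lower k to spread out. Iterating converges to k ≈ 1.95.
Then θ = 13.8/(1.95−1) ≈ 14.6.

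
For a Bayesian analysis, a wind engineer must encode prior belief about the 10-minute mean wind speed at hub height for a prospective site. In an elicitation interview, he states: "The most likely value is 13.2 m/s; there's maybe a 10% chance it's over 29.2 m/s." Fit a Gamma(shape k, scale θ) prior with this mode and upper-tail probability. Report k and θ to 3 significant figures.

Gamma(k,θ) with k>1 has mode (k−1)θ, so θ = 13.2/(k−1).
Need P(X < 29.2) = 0.9 with θ tied to k this way. Start at k = 2, θ = 13.2: P(X<29.2) ≈ 0.648.
Too low — raise k to concentrate. Iterating converges to k ≈ 4.05.
Then θ = 13.2/(4.05−1) ≈ 4.33.

k ≈ 4.05, θ ≈ 4.33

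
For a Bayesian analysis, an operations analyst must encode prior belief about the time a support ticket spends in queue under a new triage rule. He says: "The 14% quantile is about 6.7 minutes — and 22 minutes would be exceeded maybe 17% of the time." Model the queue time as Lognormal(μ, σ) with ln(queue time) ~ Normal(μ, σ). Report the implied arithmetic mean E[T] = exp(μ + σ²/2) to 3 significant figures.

E[T] ≈ 14.9 minutes

If T ~ Lognormal(μ,σ) then ln T ~ Normal(μ,σ), so the p-quantile of ln T is μ + z_p·σ.
ln(6.7) = 1.902 and ln(22) = 3.091; z_{0.14} = -1.08, z_{0.83} = 0.9542.
σ = (3.091 − 1.902)/(0.9542 − (-1.08)) = 0.584.
μ = 1.902 − (-1.08)·0.584 = 2.533.
E[T] = exp(μ + σ²/2) = exp(2.533 + 0.1708) = 14.9 minutes.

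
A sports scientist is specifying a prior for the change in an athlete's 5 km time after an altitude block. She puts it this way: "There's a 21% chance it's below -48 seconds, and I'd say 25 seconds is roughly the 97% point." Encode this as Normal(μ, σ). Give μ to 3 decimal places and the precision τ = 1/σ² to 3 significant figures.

μ = -26.093, τ = 0.00136

The p-quantile of Normal(μ,σ) is μ + z_p·σ, with z_{0.21} = -0.8064 and z_{0.97} = 1.881.
Eliminate σ: μ = (z₂·x₁ − z₁·x₂)/(z₂ − z₁) = (1.881·-48 − (-0.8064)·25)/2.687 = -26.093.
Then σ = (x₂ − x₁)/(z₂ − z₁) = (25 − -48)/2.687 = 27.166.
Precision τ = 1/σ² = 1/27.17² = 0.00136.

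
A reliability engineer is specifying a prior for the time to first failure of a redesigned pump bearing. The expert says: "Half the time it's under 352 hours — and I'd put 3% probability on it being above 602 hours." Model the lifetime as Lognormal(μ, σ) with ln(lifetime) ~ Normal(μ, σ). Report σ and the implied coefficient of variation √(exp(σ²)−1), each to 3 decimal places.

If T ~ Lognormal(μ,σ) then ln T ~ Normal(μ,σ), so the p-quantile of ln T is μ + z_p·σ.
ln(352) = 5.864 and ln(602) = 6.4; z_{0.5} = 0, z_{0.97} = 1.881.
σ = (6.4 − 5.864)/(1.881 − (0)) = 0.285.
μ = 5.864 − (0)·0.285 = 5.864.
CV = √(exp(σ²)−1) = √(exp(0.0814)−1) = 0.291.

σ ≈ 0.285, CV ≈ 0.291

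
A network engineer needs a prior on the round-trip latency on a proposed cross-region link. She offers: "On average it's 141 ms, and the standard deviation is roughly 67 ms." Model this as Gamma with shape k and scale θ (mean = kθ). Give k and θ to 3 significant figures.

For Gamma(k, scale θ): mean = kθ, variance = kθ², so CV = 1/√k.
CV = SD/mean = 67/141 = 0.4752, hence k = 1/CV² = 4.43.
Then θ = mean/k = 141/4.43 = 31.8.

k ≈ 4.43, θ ≈ 31.8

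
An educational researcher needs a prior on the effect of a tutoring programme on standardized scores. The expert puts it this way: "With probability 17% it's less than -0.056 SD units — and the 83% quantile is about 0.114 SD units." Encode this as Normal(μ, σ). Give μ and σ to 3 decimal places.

μ = 0.029, σ = 0.089

For Normal(μ,σ), the p-quantile is μ + z_p·σ. Here z_{0.17} = -0.9542, z_{0.83} = 0.9542.
So -0.056 = μ − 0.9542σ and 0.114 = μ + 0.9542σ.
Subtracting: σ = (0.114 − -0.056)/(0.9542 − (-0.9542)) = 0.089.
Then μ = -0.056 − (-0.9542)·0.089 = 0.029.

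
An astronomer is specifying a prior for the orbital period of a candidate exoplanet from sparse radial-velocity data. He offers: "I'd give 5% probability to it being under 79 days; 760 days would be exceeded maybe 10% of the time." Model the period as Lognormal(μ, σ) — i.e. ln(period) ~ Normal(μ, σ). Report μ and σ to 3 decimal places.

μ ≈ 5.642, σ ≈ 0.774

If T ~ Lognormal(μ,σ) then ln T ~ Normal(μ,σ), so the p-quantile of ln T is μ + z_p·σ.
ln(79) = 4.369 and ln(760) = 6.633; z_{0.05} = -1.645, z_{0.9} = 1.282.
σ = (6.633 − 4.369)/(1.282 − (-1.645)) = 0.774.
μ = 4.369 − (-1.645)·0.774 = 5.642.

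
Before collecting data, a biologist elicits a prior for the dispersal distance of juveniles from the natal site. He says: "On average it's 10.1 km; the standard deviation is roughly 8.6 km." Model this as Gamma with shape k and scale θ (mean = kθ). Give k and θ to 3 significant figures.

For Gamma(k, scale θ): mean = kθ, variance = kθ², so CV = 1/√k.
CV = SD/mean = 8.6/10.1 = 0.8515, hence k = 1/CV² = 1.38.
Then θ = mean/k = 10.1/1.38 = 7.32.

k ≈ 1.38, θ ≈ 7.32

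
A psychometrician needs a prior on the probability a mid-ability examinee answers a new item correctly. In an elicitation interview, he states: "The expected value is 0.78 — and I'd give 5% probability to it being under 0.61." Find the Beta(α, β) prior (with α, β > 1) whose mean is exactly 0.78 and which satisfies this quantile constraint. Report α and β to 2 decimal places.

α ≈ 14.51, β ≈ 4.09

With mean 0.78 fixed, write α = 0.78s, β = 0.22s where s = α+β.
Need P(θ < 0.61) = 0.05 under Beta(0.78s, 0.22s). Normal approximation: (q−m)/√(m(1−m)/s) ≈ z_{0.05} = -1.64, so s ≈ 0.78·0.22·(-1.64)²/(0.61−0.78)² = 16.1.
At s = 16.1: P(θ<0.61) ≈ 0.062. Adjusting to match 0.05 gives s ≈ 18.61.
So α = 0.78·18.61 ≈ 14.51, β = 0.22·18.61 ≈ 4.09.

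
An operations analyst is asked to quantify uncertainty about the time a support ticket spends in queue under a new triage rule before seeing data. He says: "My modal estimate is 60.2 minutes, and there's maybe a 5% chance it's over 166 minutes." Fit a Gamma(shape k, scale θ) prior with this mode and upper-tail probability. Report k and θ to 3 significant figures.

k ≈ 3.61, θ ≈ 23.1

Gamma(k,θ) with k>1 has mode (k−1)θ, so θ = 60.2/(k−1).
Need P(X < 166) = 0.95 with θ tied to k this way. Start at k = 2, θ = 60.2: P(X<166) ≈ 0.762.
Too low — raise k to concentrate. Iterating converges to k ≈ 3.61.
Then θ = 60.2/(3.61−1) ≈ 23.1.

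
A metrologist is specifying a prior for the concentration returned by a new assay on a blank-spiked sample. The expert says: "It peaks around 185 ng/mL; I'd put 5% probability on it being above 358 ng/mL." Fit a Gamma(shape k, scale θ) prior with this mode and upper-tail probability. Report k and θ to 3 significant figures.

k ≈ 7.37, θ ≈ 29

Gamma(k,θ) with k>1 has mode (k−1)θ, so θ = 185/(k−1).
Need P(X < 358) = 0.95 with θ tied to k this way. Start at k = 2, θ = 185: P(X<358) ≈ 0.576.
Too low — raise k to concentrate. Iterating converges to k ≈ 7.37.
Then θ = 185/(7.37−1) ≈ 29.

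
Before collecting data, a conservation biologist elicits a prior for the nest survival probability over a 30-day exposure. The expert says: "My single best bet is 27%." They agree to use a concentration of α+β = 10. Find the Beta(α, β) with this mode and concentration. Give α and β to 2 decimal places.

For α,β > 1 the Beta mode is (α−1)/(α+β−2). With α+β = 10, the mode is (α−1)/8.
Set (α−1)/8 = 0.27 → α = 1 + 0.27·8 = 3.16.
β = 10 − α = 6.84.

α = 3.16, β = 6.84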